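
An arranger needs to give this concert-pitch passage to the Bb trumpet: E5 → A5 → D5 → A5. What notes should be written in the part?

F#5 B5 E5 B5

Written C4 sounds as Bb3 on the Bb trumpet, so concert pitches are written a major second up.
E5 to F#5
A5 to B5
D5 to E5
A5 to B5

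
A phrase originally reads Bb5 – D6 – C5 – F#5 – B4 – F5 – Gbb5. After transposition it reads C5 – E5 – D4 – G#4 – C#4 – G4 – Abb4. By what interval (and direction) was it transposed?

down a minor seventh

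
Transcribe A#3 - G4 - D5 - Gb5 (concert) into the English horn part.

E#4 D5 A5 Db6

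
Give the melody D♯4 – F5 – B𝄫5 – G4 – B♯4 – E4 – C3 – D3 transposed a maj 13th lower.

D#4 down a major thirteenth is F#2.
F5 down a major thirteenth is Ab3.
A major thirteenth down from Bbb5 gives Dbb4.
G4: a thirteenth down reaches B, and 21 semitones makes it Bb2.
B#4: a thirteenth down reaches D, and 21 semitones makes it D#3.
E4 down a major thirteenth is G2.
C3 down a major thirteenth is Eb1.
A major thirteenth down from D3 gives F1.

F#2 Ab3 Dbb4 Bb2 D#3 G2 Eb1 F1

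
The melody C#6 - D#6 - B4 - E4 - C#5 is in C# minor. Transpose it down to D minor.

C# minor to D minor down is a major seventh, so every note moves down by that interval.
C#6 to D5
D#6 to E5
B4 to C4
E4 to F3
C#5 to D4

D5 E5 C4 F3 D4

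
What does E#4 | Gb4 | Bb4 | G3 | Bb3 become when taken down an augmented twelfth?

A2 Cbb3 Ebb3 Cb2 Ebb2

E#4 to A2
Gb4 to Cbb3
Bb4 to Ebb3
G3 to Cb2
Bb3 to Ebb2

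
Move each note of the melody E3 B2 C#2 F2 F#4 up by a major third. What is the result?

G#3 D#3 E#2 A2 A#4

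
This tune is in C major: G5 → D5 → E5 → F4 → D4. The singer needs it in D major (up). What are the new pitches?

A5 E5 F#5 G4 E4

C major to D major up is a major second, so every note moves up by that interval.
G5 becomes A5
D5 becomes E5
E5 becomes F#5
F4 becomes G4
D4 becomes E4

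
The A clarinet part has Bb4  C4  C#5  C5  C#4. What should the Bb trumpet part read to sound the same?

A4 B3 B#4 B4 B#3

First find concert pitch: the A clarinet sounds a minor third below written, so Bb4 C4 C#5 C5 C#4 sounds G4 A3 A#4 A4 A#3.
Then write for Bb trumpet: it sounds a major second below written, so the part must be a major second above concert.
G4 → A4
A3 → B3
A#4 → B#4
A4 → B4
A#3 → B#3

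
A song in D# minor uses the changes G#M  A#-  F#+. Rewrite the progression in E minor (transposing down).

D# minor down to E minor is a major seventh; each chord root moves by that interval while the quality stays the same.
G#M: root G# down a major seventh → A, giving AM.
A#-: root A# down a major seventh → B, giving B-.
F#+: root F# down a major seventh → G, giving G+.

AM B- G+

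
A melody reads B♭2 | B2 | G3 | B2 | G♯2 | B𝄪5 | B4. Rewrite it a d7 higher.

Bb2: a seventh up reaches A, and 9 semitones makes it Abb3.
B2 up a diminished seventh is Ab3.
G3 up a diminished seventh is Fb4.
A diminished seventh up from B2 gives Ab3.
G#2 up a diminished seventh is F3.
B##5: a seventh up reaches A, and 9 semitones makes it A#6.
B4: a seventh up reaches A, and 9 semitones makes it Ab5.

Abb3 Ab3 Fb4 Ab3 F3 A#6 Ab5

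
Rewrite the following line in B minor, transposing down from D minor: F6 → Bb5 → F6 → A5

D6 G5 D6 F#5

From D down to B is a minor third; apply that to each pitch.
F6 -> D6
Bb5 -> G5
F6 -> D6
A5 -> F#5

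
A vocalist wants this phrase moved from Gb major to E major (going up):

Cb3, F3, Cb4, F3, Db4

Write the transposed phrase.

A3 D#4 A4 D#4 B4

From Gb up to E is an augmented sixth; apply that to each pitch.
Cb3 to A3
F3 to D#4
Cb4 to A4
F3 to D#4
Db4 to B4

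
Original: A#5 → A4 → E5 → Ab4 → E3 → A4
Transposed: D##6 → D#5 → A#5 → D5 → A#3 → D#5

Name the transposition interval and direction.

From A#5 to D##6 is 4 letter names — a fourth of some quality.
A#5 to D##6 is 6 semitones, which makes it an augmented fourth; the second version is higher, so the direction is up.
Checking another pair — A4 → D#5 — gives the same interval.

up an augmented fourth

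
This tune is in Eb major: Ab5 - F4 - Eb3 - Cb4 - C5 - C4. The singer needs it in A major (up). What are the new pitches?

D6 B4 A3 F4 F#5 F#4

From Eb up to A is an augmented fourth; apply that to each pitch.
Ab5 to D6
F4 to B4
Eb3 to A3
Cb4 to F4
C5 to F#5
C4 to F#4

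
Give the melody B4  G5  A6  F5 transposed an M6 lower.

D4 Bb4 C6 Ab4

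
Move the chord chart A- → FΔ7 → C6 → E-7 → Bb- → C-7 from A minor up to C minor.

C- AbΔ7 Eb6 G-7 Db- Eb-7

A minor up to C minor is a minor third; each chord root moves by that interval while the quality stays the same.
A-: root A up a minor third → C, giving C-.
FΔ7: root F up a minor third → Ab, giving AbΔ7.
C6: root C up a minor third → Eb, giving Eb6.
E-7: root E up a minor third → G, giving G-7.
Bb-: root Bb up a minor third → Db, giving Db-.
C-7: root C up a minor third → Eb, giving Eb-7.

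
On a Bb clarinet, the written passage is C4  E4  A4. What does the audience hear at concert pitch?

The Bb clarinet sounds a major second below written, so transpose each written note down a major second.
C4 -> Bb3
E4 -> D4
A4 -> G4

Bb3 D4 G4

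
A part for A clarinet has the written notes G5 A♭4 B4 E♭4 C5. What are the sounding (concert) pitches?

E5 F4 G#4 C4 A4

The A clarinet sounds a minor third below written, so transpose each written note down a minor third.
G5 -> E5
Ab4 -> F4
B4 -> G#4
Eb4 -> C4
C5 -> A4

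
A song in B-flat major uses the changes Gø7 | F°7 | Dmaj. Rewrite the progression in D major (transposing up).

B-flat major up to D major is a major third; each chord root moves by that interval while the quality stays the same.
Gø7: root G up a major third → B, giving Bø7.
F°7: root F up a major third → A, giving A°7.
Dmaj: root D up a major third → F#, giving F#maj.

Bø7 A°7 F#maj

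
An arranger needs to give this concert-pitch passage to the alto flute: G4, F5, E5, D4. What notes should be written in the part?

C5 Bb5 A5 G4

Written C4 sounds as G3 on the alto flute, so concert pitches are written a perfect fourth up.
G4 -> C5
F5 -> Bb5
E5 -> A5
D4 -> G4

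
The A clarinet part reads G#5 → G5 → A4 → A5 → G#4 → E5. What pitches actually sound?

E#5 E5 F#4 F#5 E#4 C#5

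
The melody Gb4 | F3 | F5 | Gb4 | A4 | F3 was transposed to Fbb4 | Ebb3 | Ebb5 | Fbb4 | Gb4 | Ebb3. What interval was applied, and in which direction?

Take the first pair: Gb4 → Fbb4. G to F spans 2 letter names, so the interval is some kind of second.
Fbb4 to Gb4 is 3 semitones, which makes it an augmented second; the second version is lower, so the direction is down.
Checking another pair — F3 → Ebb3 — gives the same interval.

down an augmented second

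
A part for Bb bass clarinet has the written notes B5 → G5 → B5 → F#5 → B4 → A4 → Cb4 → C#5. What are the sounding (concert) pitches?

A4 F4 A4 E4 A3 G3 Bbb2 B3

The Bb bass clarinet sounds a major ninth below written, so transpose each written note down a major ninth.
B5 gives A4
G5 gives F4
B5 gives A4
F#5 gives E4
B4 gives A3
A4 gives G3
Cb4 gives Bbb2
C#5 gives B3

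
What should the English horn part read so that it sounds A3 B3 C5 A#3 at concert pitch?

E4 F#4 G5 E#4

The English horn sounds a perfect fifth below written, so the written part must be a perfect fifth above concert — transpose each note up.
A3 to E4
B3 to F#4
C5 to G5
A#3 to E#4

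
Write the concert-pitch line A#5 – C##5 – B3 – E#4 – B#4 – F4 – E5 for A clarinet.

The A clarinet sounds a minor third below written, so the written part must be a minor third above concert — transpose each note up.
A#5 -> C#6
C##5 -> E#5
B3 -> D4
E#4 -> G#4
B#4 -> D#5
F4 -> Ab4
E5 -> G5

C#6 E#5 D4 G#4 D#5 Ab4 G5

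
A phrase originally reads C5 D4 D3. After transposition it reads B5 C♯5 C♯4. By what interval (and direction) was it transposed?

up a major seventh

Take the first pair: C5 → B5. C to B spans 7 letter names, so the interval is some kind of seventh.
C5 to B5 is 11 semitones, which makes it a major seventh; the second version is higher, so the direction is up.
Checking another pair — D3 → C#4 — gives the same interval.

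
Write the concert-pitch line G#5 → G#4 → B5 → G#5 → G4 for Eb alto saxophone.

The Eb alto saxophone sounds a major sixth below written, so the written part must be a major sixth above concert — transpose each note up.
G#5 to E#6
G#4 to E#5
B5 to G#6
G#5 to E#6
G4 to E5

E#6 E#5 G#6 E#6 E5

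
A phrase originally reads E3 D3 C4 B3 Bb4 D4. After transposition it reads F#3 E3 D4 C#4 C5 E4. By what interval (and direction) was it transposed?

up a major second

Take the first pair: E3 → F#3. E to F spans 2 letter names, so the interval is some kind of second.
E3 to F#3 is 2 semitones, which makes it a major second; the second version is higher, so the direction is up.
Checking another pair — D4 → E4 — gives the same interval.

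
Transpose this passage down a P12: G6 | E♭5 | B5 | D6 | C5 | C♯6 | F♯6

G6 → C5
Eb5 → Ab3
B5 → E4
D6 → G4
C5 → F3
C#6 → F#4
F#6 → B4

C5 Ab3 E4 G4 F3 F#4 B4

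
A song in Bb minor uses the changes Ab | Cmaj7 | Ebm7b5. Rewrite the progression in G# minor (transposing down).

Bb minor down to G# minor is a diminished third; each chord root moves by that interval while the quality stays the same.
Ab: root Ab down a diminished third → F#, giving F#.
Cmaj7: root C down a diminished third → A#, giving A#maj7.
Ebm7b5: root Eb down a diminished third → C#, giving C#m7b5.

F# A#maj7 C#m7b5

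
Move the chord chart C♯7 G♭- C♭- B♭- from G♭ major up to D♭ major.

G♭ major up to D♭ major is a perfect fifth; each chord root moves by that interval while the quality stays the same.
C♯7: root C♯ up a perfect fifth → G#, giving G#7.
G♭-: root G♭ up a perfect fifth → Db, giving Db-.
C♭-: root C♭ up a perfect fifth → Gb, giving Gb-.
B♭-: root B♭ up a perfect fifth → F, giving F-.

G#7 Db- Gb- F-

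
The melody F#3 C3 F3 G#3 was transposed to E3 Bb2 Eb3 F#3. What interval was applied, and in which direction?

down a major second

From F#3 to E3 is 2 letter names — a second of some quality.
E3 to F#3 is 2 semitones, which makes it a major second; the second version is lower, so the direction is down.
Checking another pair — G#3 → F#3 — gives the same interval.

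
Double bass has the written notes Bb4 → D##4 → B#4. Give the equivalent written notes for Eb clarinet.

First find concert pitch: the double bass sounds a perfect octave below written, so Bb4 D##4 B#4 sounds Bb3 D##3 B#3.
Then write for Eb clarinet: it sounds a minor third above written, so the part must be a minor third below concert.
Bb3 → G3
D##3 → B##2
B#3 → G##3

G3 B##2 G##3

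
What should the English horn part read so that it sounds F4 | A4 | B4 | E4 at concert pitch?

C5 E5 F#5 B4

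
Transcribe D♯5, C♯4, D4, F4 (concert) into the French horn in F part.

A#5 G#4 A4 C5

Written C4 sounds as F3 on the French horn in F, so concert pitches are written a perfect fifth up.
D#5 gives A#5
C#4 gives G#4
D4 gives A4
F4 gives C5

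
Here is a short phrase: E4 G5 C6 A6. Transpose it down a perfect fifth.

A3 C5 F5 D6

A perfect fifth down from E4 gives A3.
G5 down a perfect fifth is C5.
C6: a fifth down reaches F, and 7 semitones makes it F5.
A perfect fifth down from A6 gives D6.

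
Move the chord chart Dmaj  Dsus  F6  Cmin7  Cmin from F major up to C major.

Amaj Asus C6 Gmin7 Gmin

F major up to C major is a perfect fifth; each chord root moves by that interval while the quality stays the same.
Dmaj: root D up a perfect fifth → A, giving Amaj.
Dsus: root D up a perfect fifth → A, giving Asus.
F6: root F up a perfect fifth → C, giving C6.
Cmin7: root C up a perfect fifth → G, giving Gmin7.
Cmin: root C up a perfect fifth → G, giving Gmin.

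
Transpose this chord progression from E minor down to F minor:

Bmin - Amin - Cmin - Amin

E minor down to F minor is a major seventh; each chord root moves by that interval while the quality stays the same.
Bmin: root B down a major seventh → C, giving Cmin.
Amin: root A down a major seventh → Bb, giving Bbmin.
Cmin: root C down a major seventh → Db, giving Dbmin.
Amin: root A down a major seventh → Bb, giving Bbmin.

Cmin Bbmin Dbmin Bbmin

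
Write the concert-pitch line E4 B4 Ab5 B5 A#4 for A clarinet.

G4 D5 Cb6 D6 C#5

The A clarinet sounds a minor third below written, so the written part must be a minor third above concert — transpose each note up.
E4 → G4
B4 → D5
Ab5 → Cb6
B5 → D6
A#4 → C#5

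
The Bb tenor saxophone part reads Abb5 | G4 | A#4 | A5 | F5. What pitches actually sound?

The Bb tenor saxophone sounds a major ninth below written, so transpose each written note down a major ninth.
Abb5 to Gbb4
G4 to F3
A#4 to G#3
A5 to G4
F5 to Eb4

Gbb4 F3 G#3 G4 Eb4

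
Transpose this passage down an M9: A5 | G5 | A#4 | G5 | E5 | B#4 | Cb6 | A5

G4 F4 G#3 F4 D4 A#3 Bbb4 G4

A5 becomes G4
G5 becomes F4
A#4 becomes G#3
G5 becomes F4
E5 becomes D4
B#4 becomes A#3
Cb6 becomes Bbb4
A5 becomes G4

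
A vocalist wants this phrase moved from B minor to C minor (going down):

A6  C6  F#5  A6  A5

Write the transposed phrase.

Bb5 Db5 G4 Bb5 Bb4

From B down to C is a major seventh; apply that to each pitch.
A6 → Bb5
C6 → Db5
F#5 → G4
A6 → Bb5
A5 → Bb4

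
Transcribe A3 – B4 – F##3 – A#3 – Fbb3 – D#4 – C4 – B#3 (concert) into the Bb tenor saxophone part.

B4 C#6 G##4 B#4 Gbb4 E#5 D5 C##5

Written C4 sounds as Bb2 on the Bb tenor saxophone, so concert pitches are written a major ninth up.
A3 -> B4
B4 -> C#6
F##3 -> G##4
A#3 -> B#4
Fbb3 -> Gbb4
D#4 -> E#5
C4 -> D5
B#3 -> C##5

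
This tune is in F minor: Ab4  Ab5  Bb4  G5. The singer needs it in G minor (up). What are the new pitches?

Bb4 Bb5 C5 A5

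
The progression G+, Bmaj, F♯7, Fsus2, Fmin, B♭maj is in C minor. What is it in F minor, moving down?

C+ Emaj B7 Bbsus2 Bbmin Ebmaj

C minor down to F minor is a perfect fifth; each chord root moves by that interval while the quality stays the same.
G+: root G down a perfect fifth → C, giving C+.
Bmaj: root B down a perfect fifth → E, giving Emaj.
F♯7: root F♯ down a perfect fifth → B, giving B7.
Fsus2: root F down a perfect fifth → Bb, giving Bbsus2.
Fmin: root F down a perfect fifth → Bb, giving Bbmin.
B♭maj: root B♭ down a perfect fifth → Eb, giving Ebmaj.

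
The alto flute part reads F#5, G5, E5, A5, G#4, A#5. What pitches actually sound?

Written C4 on the alto flute sounds as G3, a perfect fourth lower; apply that shift to every note.
F#5 → C#5
G5 → D5
E5 → B4
A5 → E5
G#4 → D#4
A#5 → E#5

C#5 D5 B4 E5 D#4 E#5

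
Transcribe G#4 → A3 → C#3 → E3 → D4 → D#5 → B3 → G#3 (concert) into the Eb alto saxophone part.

E#5 F#4 A#3 C#4 B4 B#5 G#4 E#4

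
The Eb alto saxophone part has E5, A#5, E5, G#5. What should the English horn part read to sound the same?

D5 G#5 D5 F#5

First find concert pitch: the Eb alto saxophone sounds a major sixth below written, so E5 A#5 E5 G#5 sounds G4 C#5 G4 B4.
Then write for English horn: it sounds a perfect fifth below written, so the part must be a perfect fifth above concert.
G4 → D5
C#5 → G#5
G4 → D5
B4 → F#5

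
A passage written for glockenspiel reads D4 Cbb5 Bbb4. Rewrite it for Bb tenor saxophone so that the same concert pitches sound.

First find concert pitch: the glockenspiel sounds a perfect fifteenth above written, so D4 Cbb5 Bbb4 sounds D6 Cbb7 Bbb6.
Then write for Bb tenor saxophone: it sounds a major ninth below written, so the part must be a major ninth above concert.
D6 → E7
Cbb7 → Dbb8
Bbb6 → Cb8

E7 Dbb8 Cb8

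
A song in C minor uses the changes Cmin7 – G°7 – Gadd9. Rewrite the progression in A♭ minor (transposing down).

Abmin7 Eb°7 Ebadd9

C minor down to A♭ minor is a major third; each chord root moves by that interval while the quality stays the same.
Cmin7: root C down a major third → Ab, giving Abmin7.
G°7: root G down a major third → Eb, giving Eb°7.
Gadd9: root G down a major third → Eb, giving Ebadd9.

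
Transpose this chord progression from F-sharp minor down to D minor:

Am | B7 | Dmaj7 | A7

F-sharp minor down to D minor is a major third; each chord root moves by that interval while the quality stays the same.
Am: root A down a major third → F, giving Fm.
B7: root B down a major third → G, giving G7.
Dmaj7: root D down a major third → Bb, giving Bbmaj7.
A7: root A down a major third → F, giving F7.

Fm G7 Bbmaj7 F7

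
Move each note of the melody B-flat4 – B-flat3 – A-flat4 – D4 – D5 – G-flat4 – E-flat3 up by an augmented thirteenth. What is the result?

Bb4 to G#6
Bb3 to G#5
Ab4 to F#6
D4 to B#5
D5 to B#6
Gb4 to E6
Eb3 to C#5

G#6 G#5 F#6 B#5 B#6 E6 C#5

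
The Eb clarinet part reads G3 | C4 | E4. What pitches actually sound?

Written C4 on the Eb clarinet sounds as Eb4, a minor third higher; apply that shift to every note.
G3 gives Bb3
C4 gives Eb4
E4 gives G4

Bb3 Eb4 G4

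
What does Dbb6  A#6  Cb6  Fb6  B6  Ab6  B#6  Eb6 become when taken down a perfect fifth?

Gbb5 D#6 Fb5 Bbb5 E6 Db6 E#6 Ab5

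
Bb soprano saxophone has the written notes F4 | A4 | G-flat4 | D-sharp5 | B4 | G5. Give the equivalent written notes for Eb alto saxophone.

C5 E5 Db5 A#5 F#5 D6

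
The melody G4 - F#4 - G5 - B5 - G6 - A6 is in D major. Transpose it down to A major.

D4 C#4 D5 F#5 D6 E6

D major to A major down is a perfect fourth, so every note moves down by that interval.
G4 -> D4
F#4 -> C#4
G5 -> D5
B5 -> F#5
G6 -> D6
A6 -> E6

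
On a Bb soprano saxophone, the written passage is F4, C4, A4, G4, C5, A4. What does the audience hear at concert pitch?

Eb4 Bb3 G4 F4 Bb4 G4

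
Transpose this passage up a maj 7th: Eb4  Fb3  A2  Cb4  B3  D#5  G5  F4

D5 Eb4 G#3 Bb4 A#4 C##6 F#6 E5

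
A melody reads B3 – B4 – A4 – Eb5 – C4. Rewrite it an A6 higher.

G##4 G##5 F##5 C#6 A#4

An augmented sixth up from B3 gives G##4.
B4: a sixth up reaches G, and 10 semitones makes it G##5.
A4: a sixth up reaches F, and 10 semitones makes it F##5.
Eb5 up an augmented sixth is C#6.
An augmented sixth up from C4 gives A#4.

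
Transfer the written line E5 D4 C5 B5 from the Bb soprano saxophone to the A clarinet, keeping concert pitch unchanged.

F5 Eb4 Db5 C6

First find concert pitch: the Bb soprano saxophone sounds a major second below written, so E5 D4 C5 B5 sounds D5 C4 Bb4 A5.
Then write for A clarinet: it sounds a minor third below written, so the part must be a minor third above concert.
D5 → F5
C4 → Eb4
Bb4 → Db5
A5 → C6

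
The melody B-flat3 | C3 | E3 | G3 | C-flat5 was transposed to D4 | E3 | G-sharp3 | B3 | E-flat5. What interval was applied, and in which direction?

up a major third

Take the first pair: Bb3 → D4. B to D spans 3 letter names, so the interval is some kind of third.
Bb3 to D4 is 4 semitones, which makes it a major third; the second version is higher, so the direction is up.
Checking another pair — Cb5 → Eb5 — gives the same interval.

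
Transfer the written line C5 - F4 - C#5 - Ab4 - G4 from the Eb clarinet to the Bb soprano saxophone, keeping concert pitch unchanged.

F5 Bb4 F#5 Db5 C5

First find concert pitch: the Eb clarinet sounds a minor third above written, so C5 F4 C#5 Ab4 G4 sounds Eb5 Ab4 E5 Cb5 Bb4.
Then write for Bb soprano saxophone: it sounds a major second below written, so the part must be a major second above concert.
Eb5 → F5
Ab4 → Bb4
E5 → F#5
Cb5 → Db5
Bb4 → C5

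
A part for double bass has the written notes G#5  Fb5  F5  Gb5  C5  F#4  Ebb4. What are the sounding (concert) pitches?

Written C4 on the double bass sounds as C3, a perfect octave lower; apply that shift to every note.
G#5 gives G#4
Fb5 gives Fb4
F5 gives F4
Gb5 gives Gb4
C5 gives C4
F#4 gives F#3
Ebb4 gives Ebb3

G#4 Fb4 F4 Gb4 C4 F#3 Ebb3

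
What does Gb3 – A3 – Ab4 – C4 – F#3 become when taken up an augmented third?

Gb3 -> B3
A3 -> C##4
Ab4 -> C#5
C4 -> E#4
F#3 -> A##3

B3 C##4 C#5 E#4 A##3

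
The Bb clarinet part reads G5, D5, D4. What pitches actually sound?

The Bb clarinet sounds a major second below written, so transpose each written note down a major second.
G5 becomes F5
D5 becomes C5
D4 becomes C4

F5 C5 C4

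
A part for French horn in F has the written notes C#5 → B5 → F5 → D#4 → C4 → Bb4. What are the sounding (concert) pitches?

F#4 E5 Bb4 G#3 F3 Eb4

The French horn in F sounds a perfect fifth below written, so transpose each written note down a perfect fifth.
C#5 -> F#4
B5 -> E5
F5 -> Bb4
D#4 -> G#3
C4 -> F3
Bb4 -> Eb4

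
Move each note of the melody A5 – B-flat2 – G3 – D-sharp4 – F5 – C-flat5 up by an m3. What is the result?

A5: a third up reaches C, and 3 semitones makes it C6.
Bb2 up a minor third is Db3.
G3 up a minor third is Bb3.
D#4: a third up reaches F, and 3 semitones makes it F#4.
F5 up a minor third is Ab5.
Cb5: a third up reaches E, and 3 semitones makes it Ebb5.

C6 Db3 Bb3 F#4 Ab5 Ebb5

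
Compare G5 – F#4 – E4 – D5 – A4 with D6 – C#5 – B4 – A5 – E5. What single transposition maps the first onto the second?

up a perfect fifth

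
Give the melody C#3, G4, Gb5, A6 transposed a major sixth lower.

E2 Bb3 Bbb4 C6

C#3 down a major sixth is E2.
A major sixth down from G4 gives Bb3.
A major sixth down from Gb5 gives Bbb4.
A major sixth down from A6 gives C6.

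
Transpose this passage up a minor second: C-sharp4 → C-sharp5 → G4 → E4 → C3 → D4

D4 D5 Ab4 F4 Db3 Eb4

C#4 gives D4
C#5 gives D5
G4 gives Ab4
E4 gives F4
C3 gives Db3
D4 gives Eb4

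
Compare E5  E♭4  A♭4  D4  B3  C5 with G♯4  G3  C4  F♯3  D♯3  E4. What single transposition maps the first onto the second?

Take the first pair: E5 → G#4. E to G spans 6 letter names, so the interval is some kind of sixth.
G#4 to E5 is 8 semitones, which makes it a minor sixth; the second version is lower, so the direction is down.
Checking another pair — C5 → E4 — gives the same interval.

down a minor sixth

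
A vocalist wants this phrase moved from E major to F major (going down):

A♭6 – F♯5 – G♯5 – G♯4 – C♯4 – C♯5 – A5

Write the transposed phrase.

Bbb5 G4 A4 A3 D3 D4 Bb4

E major to F major down is a major seventh, so every note moves down by that interval.
Ab6 to Bbb5
F#5 to G4
G#5 to A4
G#4 to A3
C#4 to D3
C#5 to D4
A5 to Bb4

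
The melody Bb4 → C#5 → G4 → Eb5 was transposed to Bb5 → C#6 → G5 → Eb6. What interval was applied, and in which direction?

up a perfect octave

Take the first pair: Bb4 → Bb5. B to B spans 8 letter names, so the interval is some kind of octave.
Bb4 to Bb5 is 12 semitones, which makes it a perfect octave; the second version is higher, so the direction is up.
Checking another pair — Eb5 → Eb6 — gives the same interval.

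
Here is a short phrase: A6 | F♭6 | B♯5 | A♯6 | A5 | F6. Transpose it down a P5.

D6 Bbb5 E#5 D#6 D5 Bb5

A6: a fifth down reaches D, and 7 semitones makes it D6.
A perfect fifth down from Fb6 gives Bbb5.
B#5 down a perfect fifth is E#5.
A#6: a fifth down reaches D, and 7 semitones makes it D#6.
A perfect fifth down from A5 gives D5.
F6: a fifth down reaches B, and 7 semitones makes it Bb5.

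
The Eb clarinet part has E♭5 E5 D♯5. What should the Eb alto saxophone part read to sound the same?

Eb6 E6 D#6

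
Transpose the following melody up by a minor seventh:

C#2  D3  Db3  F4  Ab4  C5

B2 C4 Cb4 Eb5 Gb5 Bb5

C#2 to B2
D3 to C4
Db3 to Cb4
F4 to Eb5
Ab4 to Gb5
C5 to Bb5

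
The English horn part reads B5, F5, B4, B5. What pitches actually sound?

E5 Bb4 E4 E5

Written C4 on the English horn sounds as F3, a perfect fifth lower; apply that shift to every note.
B5 becomes E5
F5 becomes Bb4
B4 becomes E4
B5 becomes E5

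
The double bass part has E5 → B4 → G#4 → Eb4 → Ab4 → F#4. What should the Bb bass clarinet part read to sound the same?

First find concert pitch: the double bass sounds a perfect octave below written, so E5 B4 G#4 Eb4 Ab4 F#4 sounds E4 B3 G#3 Eb3 Ab3 F#3.
Then write for Bb bass clarinet: it sounds a major ninth below written, so the part must be a major ninth above concert.
E4 → F#5
B3 → C#5
G#3 → A#4
Eb3 → F4
Ab3 → Bb4
F#3 → G#4

F#5 C#5 A#4 F4 Bb4 G#4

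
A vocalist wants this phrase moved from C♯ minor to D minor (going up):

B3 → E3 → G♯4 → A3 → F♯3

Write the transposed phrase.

C4 F3 A4 Bb3 G3

From C♯ up to D is a minor second; apply that to each pitch.
B3 -> C4
E3 -> F3
G#4 -> A4
A3 -> Bb3
F#3 -> G3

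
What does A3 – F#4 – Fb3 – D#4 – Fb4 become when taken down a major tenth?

F2 D3 Dbb2 B2 Dbb3

A3: a tenth down reaches F, and 16 semitones makes it F2.
F#4: a tenth down reaches D, and 16 semitones makes it D3.
Fb3: a tenth down reaches D, and 16 semitones makes it Dbb2.
D#4 down a major tenth is B2.
A major tenth down from Fb4 gives Dbb3.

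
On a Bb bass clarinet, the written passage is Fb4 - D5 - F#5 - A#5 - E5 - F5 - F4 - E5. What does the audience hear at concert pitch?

Ebb3 C4 E4 G#4 D4 Eb4 Eb3 D4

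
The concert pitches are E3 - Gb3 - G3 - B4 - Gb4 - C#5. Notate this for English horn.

The English horn sounds a perfect fifth below written, so the written part must be a perfect fifth above concert — transpose each note up.
E3 to B3
Gb3 to Db4
G3 to D4
B4 to F#5
Gb4 to Db5
C#5 to G#5

B3 Db4 D4 F#5 Db5 G#5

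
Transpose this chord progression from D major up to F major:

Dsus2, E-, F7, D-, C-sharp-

Fsus2 G- Ab7 F- E-

D major up to F major is a minor third; each chord root moves by that interval while the quality stays the same.
Dsus2: root D up a minor third → F, giving Fsus2.
E-: root E up a minor third → G, giving G-.
F7: root F up a minor third → Ab, giving Ab7.
D-: root D up a minor third → F, giving F-.
C-sharp-: root C-sharp up a minor third → E, giving E-.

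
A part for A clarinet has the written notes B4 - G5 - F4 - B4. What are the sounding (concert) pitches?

G#4 E5 D4 G#4

The A clarinet sounds a minor third below written, so transpose each written note down a minor third.
B4 gives G#4
G5 gives E5
F4 gives D4
B4 gives G#4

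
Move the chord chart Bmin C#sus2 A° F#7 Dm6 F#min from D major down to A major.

D major down to A major is a perfect fourth; each chord root moves by that interval while the quality stays the same.
Bmin: root B down a perfect fourth → F#, giving F#min.
C#sus2: root C# down a perfect fourth → G#, giving G#sus2.
A°: root A down a perfect fourth → E, giving E°.
F#7: root F# down a perfect fourth → C#, giving C#7.
Dm6: root D down a perfect fourth → A, giving Am6.
F#min: root F# down a perfect fourth → C#, giving C#min.

F#min G#sus2 E° C#7 Am6 C#min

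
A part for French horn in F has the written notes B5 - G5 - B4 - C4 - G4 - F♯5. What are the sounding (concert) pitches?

Written C4 on the French horn in F sounds as F3, a perfect fifth lower; apply that shift to every note.
B5 becomes E5
G5 becomes C5
B4 becomes E4
C4 becomes F3
G4 becomes C4
F#5 becomes B4

E5 C5 E4 F3 C4 B4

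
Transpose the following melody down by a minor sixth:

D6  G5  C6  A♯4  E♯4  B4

F#5 B4 E5 C##4 G##3 D#4

D6 becomes F#5
G5 becomes B4
C6 becomes E5
A#4 becomes C##4
E#4 becomes G##3
B4 becomes D#4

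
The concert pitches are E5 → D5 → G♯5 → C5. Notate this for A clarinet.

Written C4 sounds as A3 on the A clarinet, so concert pitches are written a minor third up.
E5 becomes G5
D5 becomes F5
G#5 becomes B5
C5 becomes Eb5

G5 F5 B5 Eb5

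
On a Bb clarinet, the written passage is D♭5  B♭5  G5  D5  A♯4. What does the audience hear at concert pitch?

Cb5 Ab5 F5 C5 G#4

The Bb clarinet sounds a major second below written, so transpose each written note down a major second.
Db5 → Cb5
Bb5 → Ab5
G5 → F5
D5 → C5
A#4 → G#4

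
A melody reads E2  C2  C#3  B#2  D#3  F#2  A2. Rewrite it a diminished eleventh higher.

E2 → Ab3
C2 → Fb3
C#3 → F4
B#2 → E4
D#3 → G4
F#2 → Bb3
A2 → Db4

Ab3 Fb3 F4 E4 G4 Bb3 Db4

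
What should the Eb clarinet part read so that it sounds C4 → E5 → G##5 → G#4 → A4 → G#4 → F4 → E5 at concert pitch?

A3 C#5 E##5 E#4 F#4 E#4 D4 C#5

Written C4 sounds as Eb4 on the Eb clarinet, so concert pitches are written a minor third down.
C4 to A3
E5 to C#5
G##5 to E##5
G#4 to E#4
A4 to F#4
G#4 to E#4
F4 to D4
E5 to C#5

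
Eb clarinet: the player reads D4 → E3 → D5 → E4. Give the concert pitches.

F4 G3 F5 G4

Written C4 on the Eb clarinet sounds as Eb4, a minor third higher; apply that shift to every note.
D4 to F4
E3 to G3
D5 to F5
E4 to G4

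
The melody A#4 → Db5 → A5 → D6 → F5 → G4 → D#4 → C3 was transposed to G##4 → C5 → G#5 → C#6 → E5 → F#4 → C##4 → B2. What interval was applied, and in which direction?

down a minor second

From A#4 to G##4 is 2 letter names — a second of some quality.
G##4 to A#4 is 1 semitone, which makes it a minor second; the second version is lower, so the direction is down.
Checking another pair — C3 → B2 — gives the same interval.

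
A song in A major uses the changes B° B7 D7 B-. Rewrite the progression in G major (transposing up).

A° A7 C7 A-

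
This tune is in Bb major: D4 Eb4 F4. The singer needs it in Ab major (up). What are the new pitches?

From Bb up to Ab is a minor seventh; apply that to each pitch.
D4 gives C5
Eb4 gives Db5
F4 gives Eb5

C5 Db5 Eb5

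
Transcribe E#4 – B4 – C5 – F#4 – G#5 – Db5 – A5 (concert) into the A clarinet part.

G#4 D5 Eb5 A4 B5 Fb5 C6

The A clarinet sounds a minor third below written, so the written part must be a minor third above concert — transpose each note up.
E#4 to G#4
B4 to D5
C5 to Eb5
F#4 to A4
G#5 to B5
Db5 to Fb5
A5 to C6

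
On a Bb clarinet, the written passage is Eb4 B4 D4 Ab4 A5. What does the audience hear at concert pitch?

Written C4 on the Bb clarinet sounds as Bb3, a major second lower; apply that shift to every note.
Eb4 -> Db4
B4 -> A4
D4 -> C4
Ab4 -> Gb4
A5 -> G5

Db4 A4 C4 Gb4 G5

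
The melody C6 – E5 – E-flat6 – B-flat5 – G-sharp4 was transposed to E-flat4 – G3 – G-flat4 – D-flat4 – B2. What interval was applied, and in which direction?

down a major thirteenth

From C6 to Eb4 is 13 letter names — a thirteenth of some quality.
Eb4 to C6 is 21 semitones, which makes it a major thirteenth; the second version is lower, so the direction is down.
Checking another pair — G#4 → B2 — gives the same interval.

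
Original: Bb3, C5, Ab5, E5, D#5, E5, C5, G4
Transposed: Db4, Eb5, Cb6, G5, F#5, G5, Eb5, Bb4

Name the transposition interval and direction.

up a minor third

From Bb3 to Db4 is 3 letter names — a third of some quality.
Bb3 to Db4 is 3 semitones, which makes it a minor third; the second version is higher, so the direction is up.
Checking another pair — G4 → Bb4 — gives the same interval.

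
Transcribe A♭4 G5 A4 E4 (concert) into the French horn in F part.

Written C4 sounds as F3 on the French horn in F, so concert pitches are written a perfect fifth up.
Ab4 -> Eb5
G5 -> D6
A4 -> E5
E4 -> B4

Eb5 D6 E5 B4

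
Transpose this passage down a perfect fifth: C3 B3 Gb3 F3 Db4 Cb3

F2 E3 Cb3 Bb2 Gb3 Fb2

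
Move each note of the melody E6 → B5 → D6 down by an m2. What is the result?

D#6 A#5 C#6

A minor second down from E6 gives D#6.
A minor second down from B5 gives A#5.
D6 down a minor second is C#6.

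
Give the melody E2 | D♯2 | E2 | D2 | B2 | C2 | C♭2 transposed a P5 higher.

B2 A#2 B2 A2 F#3 G2 Gb2

E2 becomes B2
D#2 becomes A#2
E2 becomes B2
D2 becomes A2
B2 becomes F#3
C2 becomes G2
Cb2 becomes Gb2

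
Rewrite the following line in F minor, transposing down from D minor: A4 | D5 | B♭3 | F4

C4 F4 Db3 Ab3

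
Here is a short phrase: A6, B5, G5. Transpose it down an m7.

A minor seventh down from A6 gives B5.
B5: a seventh down reaches C, and 10 semitones makes it C#5.
A minor seventh down from G5 gives A4.

B5 C#5 A4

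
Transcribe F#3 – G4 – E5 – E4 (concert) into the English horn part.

C#4 D5 B5 B4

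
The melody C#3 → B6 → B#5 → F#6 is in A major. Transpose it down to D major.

F#2 E6 E#5 B5

A major to D major down is a perfect fifth, so every note moves down by that interval.
C#3 becomes F#2
B6 becomes E6
B#5 becomes E#5
F#6 becomes B5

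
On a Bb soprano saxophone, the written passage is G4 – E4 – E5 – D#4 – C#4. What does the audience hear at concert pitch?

Written C4 on the Bb soprano saxophone sounds as Bb3, a major second lower; apply that shift to every note.
G4 to F4
E4 to D4
E5 to D5
D#4 to C#4
C#4 to B3

F4 D4 D5 C#4 B3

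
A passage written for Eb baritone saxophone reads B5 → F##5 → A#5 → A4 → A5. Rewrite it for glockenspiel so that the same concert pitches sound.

D2 A#1 C#2 C1 C2

First find concert pitch: the Eb baritone saxophone sounds a major thirteenth below written, so B5 F##5 A#5 A4 A5 sounds D4 A#3 C#4 C3 C4.
Then write for glockenspiel: it sounds a perfect fifteenth above written, so the part must be a perfect fifteenth below concert.
D4 → D2
A#3 → A#1
C#4 → C#2
C3 → C1
C4 → C2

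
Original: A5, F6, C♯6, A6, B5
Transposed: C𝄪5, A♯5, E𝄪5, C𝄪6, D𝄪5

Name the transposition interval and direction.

down a diminished sixth

From A5 to C##5 is 6 letter names — a sixth of some quality.
C##5 to A5 is 7 semitones, which makes it a diminished sixth; the second version is lower, so the direction is down.
Checking another pair — B5 → D##5 — gives the same interval.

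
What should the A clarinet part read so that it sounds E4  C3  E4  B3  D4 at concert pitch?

G4 Eb3 G4 D4 F4

Written C4 sounds as A3 on the A clarinet, so concert pitches are written a minor third up.
E4 -> G4
C3 -> Eb3
E4 -> G4
B3 -> D4
D4 -> F4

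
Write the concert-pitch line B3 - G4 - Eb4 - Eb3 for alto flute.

The alto flute sounds a perfect fourth below written, so the written part must be a perfect fourth above concert — transpose each note up.
B3 → E4
G4 → C5
Eb4 → Ab4
Eb3 → Ab3

E4 C5 Ab4 Ab3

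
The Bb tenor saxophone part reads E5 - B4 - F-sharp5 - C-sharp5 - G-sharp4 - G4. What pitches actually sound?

D4 A3 E4 B3 F#3 F3

The Bb tenor saxophone sounds a major ninth below written, so transpose each written note down a major ninth.
E5 gives D4
B4 gives A3
F#5 gives E4
C#5 gives B3
G#4 gives F#3
G4 gives F3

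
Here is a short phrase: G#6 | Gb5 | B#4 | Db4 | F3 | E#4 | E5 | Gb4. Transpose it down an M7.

A major seventh down from G#6 gives A5.
A major seventh down from Gb5 gives Abb4.
B#4 down a major seventh is C#4.
Db4 down a major seventh is Ebb3.
F3: a seventh down reaches G, and 11 semitones makes it Gb2.
E#4 down a major seventh is F#3.
E5: a seventh down reaches F, and 11 semitones makes it F4.
Gb4: a seventh down reaches A, and 11 semitones makes it Abb3.

A5 Abb4 C#4 Ebb3 Gb2 F#3 F4 Abb3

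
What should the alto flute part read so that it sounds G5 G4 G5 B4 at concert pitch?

The alto flute sounds a perfect fourth below written, so the written part must be a perfect fourth above concert — transpose each note up.
G5 -> C6
G4 -> C5
G5 -> C6
B4 -> E5

C6 C5 C6 E5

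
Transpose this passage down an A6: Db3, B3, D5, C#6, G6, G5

Fbb2 Db3 Fb4 Eb5 Bbb5 Bbb4

Db3 down an augmented sixth is Fbb2.
B3: a sixth down reaches D, and 10 semitones makes it Db3.
D5: a sixth down reaches F, and 10 semitones makes it Fb4.
An augmented sixth down from C#6 gives Eb5.
An augmented sixth down from G6 gives Bbb5.
G5 down an augmented sixth is Bbb4.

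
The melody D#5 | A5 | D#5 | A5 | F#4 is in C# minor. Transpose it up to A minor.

B5 F6 B5 F6 D5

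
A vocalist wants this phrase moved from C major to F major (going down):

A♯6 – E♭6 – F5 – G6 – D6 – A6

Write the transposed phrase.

D#6 Ab5 Bb4 C6 G5 D6

From C down to F is a perfect fifth; apply that to each pitch.
A#6 → D#6
Eb6 → Ab5
F5 → Bb4
G6 → C6
D6 → G5
A6 → D6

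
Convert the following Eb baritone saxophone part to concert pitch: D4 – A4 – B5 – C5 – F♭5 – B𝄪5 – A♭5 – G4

F2 C3 D4 Eb3 Abb3 D##4 Cb4 Bb2

Written C4 on the Eb baritone saxophone sounds as Eb2, a major thirteenth lower; apply that shift to every note.
D4 → F2
A4 → C3
B5 → D4
C5 → Eb3
Fb5 → Abb3
B##5 → D##4
Ab5 → Cb4
G4 → Bb2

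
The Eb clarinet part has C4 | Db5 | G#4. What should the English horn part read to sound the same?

Bb4 Cb6 F#5

First find concert pitch: the Eb clarinet sounds a minor third above written, so C4 Db5 G#4 sounds Eb4 Fb5 B4.
Then write for English horn: it sounds a perfect fifth below written, so the part must be a perfect fifth above concert.
Eb4 → Bb4
Fb5 → Cb6
B4 → F#5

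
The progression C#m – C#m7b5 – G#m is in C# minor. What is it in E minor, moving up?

Em Em7b5 Bm

C# minor up to E minor is a minor third; each chord root moves by that interval while the quality stays the same.
C#m: root C# up a minor third → E, giving Em.
C#m7b5: root C# up a minor third → E, giving Em7b5.
G#m: root G# up a minor third → B, giving Bm.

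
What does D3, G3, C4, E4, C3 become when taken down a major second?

C3 F3 Bb3 D4 Bb2

D3 gives C3
G3 gives F3
C4 gives Bb3
E4 gives D4
C3 gives Bb2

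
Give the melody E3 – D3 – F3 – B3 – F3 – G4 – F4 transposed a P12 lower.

A1 G1 Bb1 E2 Bb1 C3 Bb2

E3 to A1
D3 to G1
F3 to Bb1
B3 to E2
F3 to Bb1
G4 to C3
F4 to Bb2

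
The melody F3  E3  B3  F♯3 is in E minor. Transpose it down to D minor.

Eb3 D3 A3 E3

E minor to D minor down is a major second, so every note moves down by that interval.
F3 becomes Eb3
E3 becomes D3
B3 becomes A3
F#3 becomes E3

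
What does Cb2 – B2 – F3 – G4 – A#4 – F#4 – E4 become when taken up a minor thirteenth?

A minor thirteenth up from Cb2 gives Abb3.
B2 up a minor thirteenth is G4.
A minor thirteenth up from F3 gives Db5.
G4: a thirteenth up reaches E, and 20 semitones makes it Eb6.
A#4: a thirteenth up reaches F, and 20 semitones makes it F#6.
F#4: a thirteenth up reaches D, and 20 semitones makes it D6.
E4: a thirteenth up reaches C, and 20 semitones makes it C6.

Abb3 G4 Db5 Eb6 F#6 D6 C6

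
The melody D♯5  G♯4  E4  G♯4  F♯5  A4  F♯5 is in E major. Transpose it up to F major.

E5 A4 F4 A4 G5 Bb4 G5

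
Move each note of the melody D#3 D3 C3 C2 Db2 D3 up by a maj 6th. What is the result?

A major sixth up from D#3 gives B#3.
D3: a sixth up reaches B, and 9 semitones makes it B3.
A major sixth up from C3 gives A3.
A major sixth up from C2 gives A2.
Db2 up a major sixth is Bb2.
D3: a sixth up reaches B, and 9 semitones makes it B3.

B#3 B3 A3 A2 Bb2 B3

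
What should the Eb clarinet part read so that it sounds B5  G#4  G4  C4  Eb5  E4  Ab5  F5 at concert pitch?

G#5 E#4 E4 A3 C5 C#4 F5 D5

The Eb clarinet sounds a minor third above written, so the written part must be a minor third below concert — transpose each note down.
B5 gives G#5
G#4 gives E#4
G4 gives E4
C4 gives A3
Eb5 gives C5
E4 gives C#4
Ab5 gives F5
F5 gives D5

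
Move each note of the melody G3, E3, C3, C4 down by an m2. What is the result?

G3 down a minor second is F#3.
E3 down a minor second is D#3.
C3: a second down reaches B, and 1 semitone makes it B2.
A minor second down from C4 gives B3.

F#3 D#3 B2 B3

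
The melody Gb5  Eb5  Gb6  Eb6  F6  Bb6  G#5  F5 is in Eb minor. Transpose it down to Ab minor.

Cb5 Ab4 Cb6 Ab5 Bb5 Eb6 C#5 Bb4

From Eb down to Ab is a perfect fifth; apply that to each pitch.
Gb5 → Cb5
Eb5 → Ab4
Gb6 → Cb6
Eb6 → Ab5
F6 → Bb5
Bb6 → Eb6
G#5 → C#5
F5 → Bb4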